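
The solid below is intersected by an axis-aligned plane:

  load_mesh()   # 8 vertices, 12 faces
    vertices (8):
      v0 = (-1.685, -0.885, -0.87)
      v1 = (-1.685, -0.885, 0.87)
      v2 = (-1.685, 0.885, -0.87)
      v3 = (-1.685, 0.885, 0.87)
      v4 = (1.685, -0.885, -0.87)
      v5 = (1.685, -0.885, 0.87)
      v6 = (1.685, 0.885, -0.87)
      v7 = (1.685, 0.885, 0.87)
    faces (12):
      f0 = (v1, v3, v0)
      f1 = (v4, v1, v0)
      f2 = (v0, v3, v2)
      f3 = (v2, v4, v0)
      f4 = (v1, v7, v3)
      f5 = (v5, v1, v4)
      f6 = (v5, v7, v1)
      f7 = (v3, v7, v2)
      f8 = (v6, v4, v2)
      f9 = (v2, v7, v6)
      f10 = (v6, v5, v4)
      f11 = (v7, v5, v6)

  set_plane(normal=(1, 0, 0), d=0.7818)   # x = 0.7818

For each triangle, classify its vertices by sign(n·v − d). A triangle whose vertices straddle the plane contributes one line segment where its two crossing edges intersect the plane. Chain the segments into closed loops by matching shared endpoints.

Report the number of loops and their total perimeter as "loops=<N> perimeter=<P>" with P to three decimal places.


loops=1 perimeter=7.020

Straddling triangles (8 of 12):
  (v4,v1,v0) [+--] → (0.7818, -0.885, -0.403659)–(0.7818, -0.885, -0.87)  len=0.4663
  (v2,v4,v0) [-+-] → (0.7818, -0.410619, -0.87)–(0.7818, -0.885, -0.87)  len=0.4744
  (v1,v7,v3) [-+-] → (0.7818, 0.410619, 0.87)–(0.7818, 0.885, 0.87)  len=0.4744
  (v5,v1,v4) [+-+] → (0.7818, -0.885, 0.87)–(0.7818, -0.885, -0.403659)  len=1.2737
  (v5,v7,v1) [++-] → (0.7818, 0.410619, 0.87)–(0.7818, -0.885, 0.87)  len=1.2956
  (v3,v7,v2) [-+-] → (0.7818, 0.885, 0.87)–(0.7818, 0.885, 0.403659)  len=0.4663
  (v6,v4,v2) [++-] → (0.7818, -0.410619, -0.87)–(0.7818, 0.885, -0.87)  len=1.2956
  (v2,v7,v6) [-++] → (0.7818, 0.885, 0.403659)–(0.7818, 0.885, -0.87)  len=1.2737

Chained into 1 loop(s):
  loop 1: 8 segments, perimeter = 7.0200
Total perimeter = 7.020


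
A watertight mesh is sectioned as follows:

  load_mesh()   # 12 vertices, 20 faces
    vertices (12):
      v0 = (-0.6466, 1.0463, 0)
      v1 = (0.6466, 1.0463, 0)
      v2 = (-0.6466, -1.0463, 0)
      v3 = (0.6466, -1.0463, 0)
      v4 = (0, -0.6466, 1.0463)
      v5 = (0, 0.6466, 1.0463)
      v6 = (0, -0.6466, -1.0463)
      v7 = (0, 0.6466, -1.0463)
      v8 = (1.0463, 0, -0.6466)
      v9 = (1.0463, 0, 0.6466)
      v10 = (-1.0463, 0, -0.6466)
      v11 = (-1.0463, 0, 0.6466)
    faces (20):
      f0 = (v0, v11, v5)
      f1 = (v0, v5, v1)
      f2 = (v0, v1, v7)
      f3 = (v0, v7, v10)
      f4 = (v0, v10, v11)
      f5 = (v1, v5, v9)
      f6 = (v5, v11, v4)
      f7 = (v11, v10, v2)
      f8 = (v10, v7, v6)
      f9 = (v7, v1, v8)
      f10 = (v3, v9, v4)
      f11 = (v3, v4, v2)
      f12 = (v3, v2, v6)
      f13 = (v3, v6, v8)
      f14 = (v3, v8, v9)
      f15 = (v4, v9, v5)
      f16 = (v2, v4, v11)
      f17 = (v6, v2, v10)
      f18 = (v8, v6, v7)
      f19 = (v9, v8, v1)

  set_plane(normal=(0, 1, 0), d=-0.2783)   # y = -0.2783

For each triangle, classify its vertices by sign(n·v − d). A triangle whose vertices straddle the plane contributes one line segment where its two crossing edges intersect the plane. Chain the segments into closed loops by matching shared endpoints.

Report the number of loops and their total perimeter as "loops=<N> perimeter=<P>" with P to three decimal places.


Straddling triangles (10 of 20):
  (v5,v11,v4) [++-] → (-0.595967, -0.2783, 0.818633)–(0, -0.2783, 1.0463)  len=0.6380
  (v11,v10,v2) [++-] → (-0.939986, -0.2783, -0.474614)–(-0.939986, -0.2783, 0.474614)  len=0.9492
  (v10,v7,v6) [++-] → (0, -0.2783, -1.0463)–(-0.595967, -0.2783, -0.818633)  len=0.6380
  (v3,v9,v4) [-+-] → (0.939986, -0.2783, 0.474614)–(0.595967, -0.2783, 0.818633)  len=0.4865
  (v3,v6,v8) [--+] → (0.595967, -0.2783, -0.818633)–(0.939986, -0.2783, -0.474614)  len=0.4865
  (v3,v8,v9) [-++] → (0.939986, -0.2783, -0.474614)–(0.939986, -0.2783, 0.474614)  len=0.9492
  (v4,v9,v5) [-++] → (0.595967, -0.2783, 0.818633)–(0, -0.2783, 1.0463)  len=0.6380
  (v2,v4,v11) [--+] → (-0.595967, -0.2783, 0.818633)–(-0.939986, -0.2783, 0.474614)  len=0.4865
  (v6,v2,v10) [--+] → (-0.939986, -0.2783, -0.474614)–(-0.595967, -0.2783, -0.818633)  len=0.4865
  (v8,v6,v7) [+-+] → (0.595967, -0.2783, -0.818633)–(0, -0.2783, -1.0463)  len=0.6380

Chained into 1 loop(s):
  loop 1: 10 segments, perimeter = 6.3964
Total perimeter = 6.396

loops=1 perimeter=6.396


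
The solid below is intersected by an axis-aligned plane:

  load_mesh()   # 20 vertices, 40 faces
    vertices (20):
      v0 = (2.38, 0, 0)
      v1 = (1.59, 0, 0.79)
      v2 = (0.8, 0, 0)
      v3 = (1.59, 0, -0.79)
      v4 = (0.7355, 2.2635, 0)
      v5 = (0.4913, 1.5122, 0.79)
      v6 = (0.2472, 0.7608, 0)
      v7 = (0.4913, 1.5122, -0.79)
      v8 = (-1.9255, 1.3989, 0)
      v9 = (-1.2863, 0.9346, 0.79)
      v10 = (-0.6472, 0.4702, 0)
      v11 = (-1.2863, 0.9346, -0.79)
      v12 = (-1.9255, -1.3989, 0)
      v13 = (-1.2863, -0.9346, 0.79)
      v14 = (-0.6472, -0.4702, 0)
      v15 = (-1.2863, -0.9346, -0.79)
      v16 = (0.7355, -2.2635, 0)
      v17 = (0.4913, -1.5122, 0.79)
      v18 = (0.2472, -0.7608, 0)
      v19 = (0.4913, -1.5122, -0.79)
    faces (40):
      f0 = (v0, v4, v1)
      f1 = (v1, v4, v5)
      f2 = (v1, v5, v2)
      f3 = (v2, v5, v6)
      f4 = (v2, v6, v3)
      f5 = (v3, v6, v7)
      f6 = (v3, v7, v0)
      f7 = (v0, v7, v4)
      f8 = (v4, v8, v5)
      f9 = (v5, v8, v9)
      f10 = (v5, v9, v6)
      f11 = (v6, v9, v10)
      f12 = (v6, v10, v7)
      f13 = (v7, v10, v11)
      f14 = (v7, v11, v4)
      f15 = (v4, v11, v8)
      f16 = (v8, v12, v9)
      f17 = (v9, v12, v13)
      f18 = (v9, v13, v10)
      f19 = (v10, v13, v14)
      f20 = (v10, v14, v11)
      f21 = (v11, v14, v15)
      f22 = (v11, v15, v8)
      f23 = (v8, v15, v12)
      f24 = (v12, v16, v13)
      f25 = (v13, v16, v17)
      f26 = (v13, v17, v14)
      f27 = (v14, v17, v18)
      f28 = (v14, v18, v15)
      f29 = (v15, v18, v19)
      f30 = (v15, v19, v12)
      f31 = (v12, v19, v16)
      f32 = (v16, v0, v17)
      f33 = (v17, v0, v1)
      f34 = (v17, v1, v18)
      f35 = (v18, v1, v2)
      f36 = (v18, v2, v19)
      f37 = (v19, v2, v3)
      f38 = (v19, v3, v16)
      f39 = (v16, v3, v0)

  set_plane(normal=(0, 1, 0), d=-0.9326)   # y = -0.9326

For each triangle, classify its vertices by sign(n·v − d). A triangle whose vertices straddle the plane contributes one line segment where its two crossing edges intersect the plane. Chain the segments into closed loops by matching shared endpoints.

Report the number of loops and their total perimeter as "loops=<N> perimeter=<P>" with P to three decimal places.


Straddling triangles (18 of 40):
  (v8,v12,v9) [+-+] → (-1.9255, -0.9326, 0)–(-1.79777, -0.9326, 0.157865)  len=0.2031
  (v9,v12,v13) [+--] → (-1.79777, -0.9326, 0.157865)–(-1.2863, -0.9326, 0.79)  len=0.8131
  (v9,v13,v10) [+-+] → (-1.2863, -0.9326, 0.79)–(-1.28539, -0.9326, 0.788875)  len=0.0014
  (v10,v13,v14) [+-+] → (-1.28539, -0.9326, 0.788875)–(-1.28355, -0.9326, 0.786598)  len=0.0029
  (v11,v14,v15) [++-] → (-1.28355, -0.9326, -0.786598)–(-1.2863, -0.9326, -0.79)  len=0.0044
  (v11,v15,v8) [+-+] → (-1.2863, -0.9326, -0.79)–(-1.28685, -0.9326, -0.789323)  len=0.0009
  (v8,v15,v12) [+--] → (-1.28685, -0.9326, -0.789323)–(-1.9255, -0.9326, 0)  len=1.0153
  (v13,v17,v14) [--+] → (-0.141977, -0.9326, 0.350572)–(-1.28355, -0.9326, 0.786598)  len=1.2220
  (v14,v17,v18) [+-+] → (-0.141977, -0.9326, 0.350572)–(0.303011, -0.9326, 0.180625)  len=0.4763
  (v14,v18,v15) [++-] → (-1.26865, -0.9326, -0.780909)–(-1.28355, -0.9326, -0.786598)  len=0.0159
  (v15,v18,v19) [-+-] → (-1.26865, -0.9326, -0.780909)–(0.303011, -0.9326, -0.180625)  len=1.6824
  (v16,v0,v17) [-+-] → (1.70244, -0.9326, 0)–(1.21521, -0.9326, 0.487207)  len=0.6890
  (v17,v0,v1) [-++] → (1.21521, -0.9326, 0.487207)–(0.912413, -0.9326, 0.79)  len=0.4282
  (v17,v1,v18) [-++] → (0.912413, -0.9326, 0.79)–(0.303011, -0.9326, 0.180625)  len=0.8618
  (v18,v2,v19) [++-] → (0.609619, -0.9326, -0.487207)–(0.303011, -0.9326, -0.180625)  len=0.4336
  (v19,v2,v3) [-++] → (0.609619, -0.9326, -0.487207)–(0.912413, -0.9326, -0.79)  len=0.4282
  (v19,v3,v16) [-+-] → (0.912413, -0.9326, -0.79)–(1.23793, -0.9326, -0.464507)  len=0.4603
  (v16,v3,v0) [-++] → (1.23793, -0.9326, -0.464507)–(1.70244, -0.9326, 0)  len=0.6569

Chained into 1 loop(s):
  loop 1: 18 segments, perimeter = 9.3960
Total perimeter = 9.396

loops=1 perimeter=9.396


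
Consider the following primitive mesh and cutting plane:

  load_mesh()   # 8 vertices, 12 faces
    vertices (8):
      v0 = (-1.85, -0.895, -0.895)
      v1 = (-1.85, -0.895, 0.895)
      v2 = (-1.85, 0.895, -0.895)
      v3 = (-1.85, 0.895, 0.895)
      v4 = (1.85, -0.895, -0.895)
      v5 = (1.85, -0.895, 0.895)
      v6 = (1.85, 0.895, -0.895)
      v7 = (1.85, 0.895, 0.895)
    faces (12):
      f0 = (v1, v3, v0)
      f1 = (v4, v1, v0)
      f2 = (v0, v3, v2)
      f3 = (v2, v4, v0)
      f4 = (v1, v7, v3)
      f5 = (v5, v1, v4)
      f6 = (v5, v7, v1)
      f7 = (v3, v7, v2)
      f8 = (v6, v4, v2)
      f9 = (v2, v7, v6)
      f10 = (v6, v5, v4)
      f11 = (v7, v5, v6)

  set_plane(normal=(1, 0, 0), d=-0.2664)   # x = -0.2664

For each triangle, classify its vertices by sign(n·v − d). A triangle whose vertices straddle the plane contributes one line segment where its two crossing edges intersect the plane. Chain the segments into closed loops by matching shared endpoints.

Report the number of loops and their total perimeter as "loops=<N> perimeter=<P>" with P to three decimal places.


loops=1 perimeter=7.160

Straddling triangles (8 of 12):
  (v4,v1,v0) [+--] → (-0.2664, -0.895, 0.12888)–(-0.2664, -0.895, -0.895)  len=1.0239
  (v2,v4,v0) [-+-] → (-0.2664, 0.12888, -0.895)–(-0.2664, -0.895, -0.895)  len=1.0239
  (v1,v7,v3) [-+-] → (-0.2664, -0.12888, 0.895)–(-0.2664, 0.895, 0.895)  len=1.0239
  (v5,v1,v4) [+-+] → (-0.2664, -0.895, 0.895)–(-0.2664, -0.895, 0.12888)  len=0.7661
  (v5,v7,v1) [++-] → (-0.2664, -0.12888, 0.895)–(-0.2664, -0.895, 0.895)  len=0.7661
  (v3,v7,v2) [-+-] → (-0.2664, 0.895, 0.895)–(-0.2664, 0.895, -0.12888)  len=1.0239
  (v6,v4,v2) [++-] → (-0.2664, 0.12888, -0.895)–(-0.2664, 0.895, -0.895)  len=0.7661
  (v2,v7,v6) [-++] → (-0.2664, 0.895, -0.12888)–(-0.2664, 0.895, -0.895)  len=0.7661

Chained into 1 loop(s):
  loop 1: 8 segments, perimeter = 7.1600
Total perimeter = 7.160


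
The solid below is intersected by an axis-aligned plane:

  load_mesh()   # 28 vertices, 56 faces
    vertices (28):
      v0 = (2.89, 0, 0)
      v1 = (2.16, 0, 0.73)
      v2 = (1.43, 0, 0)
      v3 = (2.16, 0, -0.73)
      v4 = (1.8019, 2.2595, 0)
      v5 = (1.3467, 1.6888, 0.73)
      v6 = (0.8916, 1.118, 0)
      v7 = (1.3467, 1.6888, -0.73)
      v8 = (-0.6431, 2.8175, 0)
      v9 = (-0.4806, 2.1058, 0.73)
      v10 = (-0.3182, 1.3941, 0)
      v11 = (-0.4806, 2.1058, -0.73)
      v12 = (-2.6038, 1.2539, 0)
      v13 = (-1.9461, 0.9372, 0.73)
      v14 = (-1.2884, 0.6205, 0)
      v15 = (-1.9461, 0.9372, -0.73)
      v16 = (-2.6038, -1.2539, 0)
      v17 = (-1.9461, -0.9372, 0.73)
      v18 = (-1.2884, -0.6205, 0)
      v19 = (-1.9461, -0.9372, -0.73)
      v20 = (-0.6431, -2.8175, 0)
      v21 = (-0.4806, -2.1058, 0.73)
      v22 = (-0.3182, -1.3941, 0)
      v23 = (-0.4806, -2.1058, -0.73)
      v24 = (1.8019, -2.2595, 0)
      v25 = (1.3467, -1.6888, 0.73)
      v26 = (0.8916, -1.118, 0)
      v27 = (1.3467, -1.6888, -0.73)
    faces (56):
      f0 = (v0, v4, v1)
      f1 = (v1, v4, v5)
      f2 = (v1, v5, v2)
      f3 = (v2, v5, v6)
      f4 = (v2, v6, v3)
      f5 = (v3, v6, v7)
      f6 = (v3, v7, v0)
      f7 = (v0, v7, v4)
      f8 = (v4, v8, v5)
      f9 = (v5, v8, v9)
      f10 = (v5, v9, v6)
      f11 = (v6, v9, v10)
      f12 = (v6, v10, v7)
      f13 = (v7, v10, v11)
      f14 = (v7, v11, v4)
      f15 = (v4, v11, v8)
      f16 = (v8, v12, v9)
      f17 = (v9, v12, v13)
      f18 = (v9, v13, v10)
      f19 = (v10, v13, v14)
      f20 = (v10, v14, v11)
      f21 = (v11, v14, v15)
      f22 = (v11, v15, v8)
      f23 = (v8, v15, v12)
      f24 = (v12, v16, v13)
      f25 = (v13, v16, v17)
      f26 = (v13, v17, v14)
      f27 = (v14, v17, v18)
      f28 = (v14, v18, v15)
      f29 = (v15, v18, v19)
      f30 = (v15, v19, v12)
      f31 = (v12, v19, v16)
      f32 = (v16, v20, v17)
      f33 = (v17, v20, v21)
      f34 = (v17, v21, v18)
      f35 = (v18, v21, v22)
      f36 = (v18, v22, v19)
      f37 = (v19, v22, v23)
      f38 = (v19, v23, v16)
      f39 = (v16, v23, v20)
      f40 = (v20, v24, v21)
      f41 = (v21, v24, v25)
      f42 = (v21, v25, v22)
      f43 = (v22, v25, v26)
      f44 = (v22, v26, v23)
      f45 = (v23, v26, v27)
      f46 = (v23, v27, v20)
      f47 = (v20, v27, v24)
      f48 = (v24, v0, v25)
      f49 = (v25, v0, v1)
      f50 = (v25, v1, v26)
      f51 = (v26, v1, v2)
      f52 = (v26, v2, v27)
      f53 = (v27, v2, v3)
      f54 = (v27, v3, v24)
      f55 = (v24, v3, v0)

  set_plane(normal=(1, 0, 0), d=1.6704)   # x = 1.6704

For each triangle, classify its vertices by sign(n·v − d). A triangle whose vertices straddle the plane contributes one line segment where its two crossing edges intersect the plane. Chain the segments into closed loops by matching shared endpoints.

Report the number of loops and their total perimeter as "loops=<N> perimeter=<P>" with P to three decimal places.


loops=1 perimeter=10.448

Straddling triangles (18 of 56):
  (v1,v4,v5) [++-] → (1.6704, 2.09463, 0.210885)–(1.6704, 1.01664, 0.73)  len=1.1965
  (v1,v5,v2) [+--] → (1.6704, 1.01664, 0.73)–(1.6704, 0, 0.2404)  len=1.1284
  (v2,v6,v3) [--+] → (1.6704, 0.431546, -0.448221)–(1.6704, 0, -0.2404)  len=0.4790
  (v3,v6,v7) [+--] → (1.6704, 0.431546, -0.448221)–(1.6704, 1.01664, -0.73)  len=0.6494
  (v3,v7,v0) [+-+] → (1.6704, 1.01664, -0.73)–(1.6704, 1.33458, -0.576886)  len=0.3529
  (v0,v7,v4) [+-+] → (1.6704, 1.33458, -0.576886)–(1.6704, 2.09463, -0.210885)  len=0.8436
  (v4,v8,v5) [+--] → (1.6704, 2.28951, 0)–(1.6704, 2.09463, 0.210885)  len=0.2871
  (v7,v11,v4) [--+] → (1.6704, 2.25064, -0.042057)–(1.6704, 2.09463, -0.210885)  len=0.2299
  (v4,v11,v8) [+--] → (1.6704, 2.25064, -0.042057)–(1.6704, 2.28951, 0)  len=0.0573
  (v20,v24,v21) [-+-] → (1.6704, -2.28951, 0)–(1.6704, -2.25064, 0.042057)  len=0.0573
  (v21,v24,v25) [-+-] → (1.6704, -2.25064, 0.042057)–(1.6704, -2.09463, 0.210885)  len=0.2299
  (v20,v27,v24) [--+] → (1.6704, -2.09463, -0.210885)–(1.6704, -2.28951, 0)  len=0.2871
  (v24,v0,v25) [++-] → (1.6704, -1.33458, 0.576886)–(1.6704, -2.09463, 0.210885)  len=0.8436
  (v25,v0,v1) [-++] → (1.6704, -1.33458, 0.576886)–(1.6704, -1.01664, 0.73)  len=0.3529
  (v25,v1,v26) [-+-] → (1.6704, -1.01664, 0.73)–(1.6704, -0.431546, 0.448221)  len=0.6494
  (v26,v1,v2) [-+-] → (1.6704, -0.431546, 0.448221)–(1.6704, 0, 0.2404)  len=0.4790
  (v27,v2,v3) [--+] → (1.6704, 0, -0.2404)–(1.6704, -1.01664, -0.73)  len=1.1284
  (v27,v3,v24) [-++] → (1.6704, -1.01664, -0.73)–(1.6704, -2.09463, -0.210885)  len=1.1965

Chained into 1 loop(s):
  loop 1: 18 segments, perimeter = 10.4480
Total perimeter = 10.448


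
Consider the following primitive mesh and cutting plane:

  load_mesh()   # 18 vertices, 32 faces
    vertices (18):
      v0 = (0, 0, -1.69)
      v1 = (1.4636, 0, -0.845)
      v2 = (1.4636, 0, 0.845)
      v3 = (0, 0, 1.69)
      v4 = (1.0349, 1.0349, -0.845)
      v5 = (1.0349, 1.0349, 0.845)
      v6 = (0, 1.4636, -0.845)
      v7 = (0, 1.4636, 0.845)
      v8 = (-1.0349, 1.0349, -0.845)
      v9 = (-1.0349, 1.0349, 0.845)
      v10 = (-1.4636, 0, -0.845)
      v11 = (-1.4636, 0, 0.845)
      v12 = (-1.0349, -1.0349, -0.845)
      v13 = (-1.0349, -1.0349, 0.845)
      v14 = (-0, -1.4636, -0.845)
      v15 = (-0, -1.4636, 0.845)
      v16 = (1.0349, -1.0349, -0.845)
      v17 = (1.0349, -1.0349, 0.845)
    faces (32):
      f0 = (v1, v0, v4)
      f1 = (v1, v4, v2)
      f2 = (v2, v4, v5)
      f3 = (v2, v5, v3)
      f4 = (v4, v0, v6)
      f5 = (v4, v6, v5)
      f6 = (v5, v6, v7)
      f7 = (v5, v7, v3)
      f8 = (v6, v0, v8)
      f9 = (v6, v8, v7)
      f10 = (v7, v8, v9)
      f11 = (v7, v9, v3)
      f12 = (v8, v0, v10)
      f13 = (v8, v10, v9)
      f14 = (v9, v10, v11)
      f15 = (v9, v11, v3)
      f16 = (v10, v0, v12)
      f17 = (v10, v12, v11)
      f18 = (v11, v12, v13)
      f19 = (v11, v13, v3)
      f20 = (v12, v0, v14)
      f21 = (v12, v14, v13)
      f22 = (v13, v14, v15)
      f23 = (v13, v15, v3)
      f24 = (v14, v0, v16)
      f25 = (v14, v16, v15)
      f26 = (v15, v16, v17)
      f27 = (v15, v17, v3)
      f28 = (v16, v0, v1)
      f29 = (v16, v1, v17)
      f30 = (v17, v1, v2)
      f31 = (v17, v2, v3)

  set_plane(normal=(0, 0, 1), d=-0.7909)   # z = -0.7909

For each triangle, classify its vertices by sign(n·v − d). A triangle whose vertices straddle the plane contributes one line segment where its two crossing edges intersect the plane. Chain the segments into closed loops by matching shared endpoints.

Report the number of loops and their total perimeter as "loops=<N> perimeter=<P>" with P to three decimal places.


loops=1 perimeter=8.961

Straddling triangles (16 of 32):
  (v1,v4,v2) [--+] → (1.04862, 1.00177, -0.7909)–(1.4636, 0, -0.7909)  len=1.0843
  (v2,v4,v5) [+-+] → (1.04862, 1.00177, -0.7909)–(1.0349, 1.0349, -0.7909)  len=0.0359
  (v4,v6,v5) [--+] → (0.033129, 1.44988, -0.7909)–(1.0349, 1.0349, -0.7909)  len=1.0843
  (v5,v6,v7) [+-+] → (0.033129, 1.44988, -0.7909)–(0, 1.4636, -0.7909)  len=0.0359
  (v6,v8,v7) [--+] → (-1.00177, 1.04862, -0.7909)–(0, 1.4636, -0.7909)  len=1.0843
  (v7,v8,v9) [+-+] → (-1.00177, 1.04862, -0.7909)–(-1.0349, 1.0349, -0.7909)  len=0.0359
  (v8,v10,v9) [--+] → (-1.44988, 0.033129, -0.7909)–(-1.0349, 1.0349, -0.7909)  len=1.0843
  (v9,v10,v11) [+-+] → (-1.44988, 0.033129, -0.7909)–(-1.4636, 0, -0.7909)  len=0.0359
  (v10,v12,v11) [--+] → (-1.04862, -1.00177, -0.7909)–(-1.4636, 0, -0.7909)  len=1.0843
  (v11,v12,v13) [+-+] → (-1.04862, -1.00177, -0.7909)–(-1.0349, -1.0349, -0.7909)  len=0.0359
  (v12,v14,v13) [--+] → (-0.033129, -1.44988, -0.7909)–(-1.0349, -1.0349, -0.7909)  len=1.0843
  (v13,v14,v15) [+-+] → (-0.033129, -1.44988, -0.7909)–(0, -1.4636, -0.7909)  len=0.0359
  (v14,v16,v15) [--+] → (1.00177, -1.04862, -0.7909)–(0, -1.4636, -0.7909)  len=1.0843
  (v15,v16,v17) [+-+] → (1.00177, -1.04862, -0.7909)–(1.0349, -1.0349, -0.7909)  len=0.0359
  (v16,v1,v17) [--+] → (1.44988, -0.033129, -0.7909)–(1.0349, -1.0349, -0.7909)  len=1.0843
  (v17,v1,v2) [+-+] → (1.44988, -0.033129, -0.7909)–(1.4636, 0, -0.7909)  len=0.0359

Chained into 1 loop(s):
  loop 1: 16 segments, perimeter = 8.9614
Total perimeter = 8.961


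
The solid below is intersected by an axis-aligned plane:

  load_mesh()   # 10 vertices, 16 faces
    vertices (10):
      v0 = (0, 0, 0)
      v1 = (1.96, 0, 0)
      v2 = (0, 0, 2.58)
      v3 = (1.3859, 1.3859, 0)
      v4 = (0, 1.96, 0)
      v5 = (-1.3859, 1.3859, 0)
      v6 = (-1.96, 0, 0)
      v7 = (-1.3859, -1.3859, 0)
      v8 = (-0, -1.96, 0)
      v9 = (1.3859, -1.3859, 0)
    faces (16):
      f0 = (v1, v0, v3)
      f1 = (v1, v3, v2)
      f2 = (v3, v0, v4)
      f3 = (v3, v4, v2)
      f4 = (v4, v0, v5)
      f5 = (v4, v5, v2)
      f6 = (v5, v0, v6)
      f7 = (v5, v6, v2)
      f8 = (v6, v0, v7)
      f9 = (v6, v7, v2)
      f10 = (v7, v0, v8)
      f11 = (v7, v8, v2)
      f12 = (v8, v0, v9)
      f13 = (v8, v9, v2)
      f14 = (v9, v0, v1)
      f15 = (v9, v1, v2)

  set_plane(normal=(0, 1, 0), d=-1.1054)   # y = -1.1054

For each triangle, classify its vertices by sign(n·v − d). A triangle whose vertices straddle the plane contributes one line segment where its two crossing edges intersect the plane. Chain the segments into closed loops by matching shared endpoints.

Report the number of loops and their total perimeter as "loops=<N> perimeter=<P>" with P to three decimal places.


loops=1 perimeter=6.834

Straddling triangles (8 of 16):
  (v6,v0,v7) [++-] → (-1.1054, -1.1054, 0)–(-1.5021, -1.1054, 0)  len=0.3967
  (v6,v7,v2) [+-+] → (-1.5021, -1.1054, 0)–(-1.1054, -1.1054, 0.522181)  len=0.6558
  (v7,v0,v8) [-+-] → (-1.1054, -1.1054, 0)–(0, -1.1054, 0)  len=1.1054
  (v7,v8,v2) [--+] → (0, -1.1054, 1.12493)–(-1.1054, -1.1054, 0.522181)  len=1.2591
  (v8,v0,v9) [-+-] → (0, -1.1054, 0)–(1.1054, -1.1054, 0)  len=1.1054
  (v8,v9,v2) [--+] → (1.1054, -1.1054, 0.522181)–(0, -1.1054, 1.12493)  len=1.2591
  (v9,v0,v1) [-++] → (1.1054, -1.1054, 0)–(1.5021, -1.1054, 0)  len=0.3967
  (v9,v1,v2) [-++] → (1.5021, -1.1054, 0)–(1.1054, -1.1054, 0.522181)  len=0.6558

Chained into 1 loop(s):
  loop 1: 8 segments, perimeter = 6.8338
Total perimeter = 6.834


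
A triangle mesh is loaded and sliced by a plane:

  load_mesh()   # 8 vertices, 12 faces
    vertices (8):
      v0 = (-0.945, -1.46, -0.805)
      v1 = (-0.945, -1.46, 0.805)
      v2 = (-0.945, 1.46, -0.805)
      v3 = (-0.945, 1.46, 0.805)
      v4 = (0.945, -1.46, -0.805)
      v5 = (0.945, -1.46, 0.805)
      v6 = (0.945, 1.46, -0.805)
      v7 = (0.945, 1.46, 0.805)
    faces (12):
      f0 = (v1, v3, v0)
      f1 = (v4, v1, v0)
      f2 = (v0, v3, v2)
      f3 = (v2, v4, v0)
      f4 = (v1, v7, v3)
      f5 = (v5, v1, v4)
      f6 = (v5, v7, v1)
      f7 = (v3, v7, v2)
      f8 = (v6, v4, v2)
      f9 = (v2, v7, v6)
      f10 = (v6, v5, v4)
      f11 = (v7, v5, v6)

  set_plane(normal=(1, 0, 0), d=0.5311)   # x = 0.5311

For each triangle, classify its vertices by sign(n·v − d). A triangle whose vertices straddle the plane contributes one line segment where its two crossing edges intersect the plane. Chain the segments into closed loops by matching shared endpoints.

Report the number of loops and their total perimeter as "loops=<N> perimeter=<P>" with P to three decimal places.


loops=1 perimeter=9.060

Straddling triangles (8 of 12):
  (v4,v1,v0) [+--] → (0.5311, -1.46, -0.452419)–(0.5311, -1.46, -0.805)  len=0.3526
  (v2,v4,v0) [-+-] → (0.5311, -0.820535, -0.805)–(0.5311, -1.46, -0.805)  len=0.6395
  (v1,v7,v3) [-+-] → (0.5311, 0.820535, 0.805)–(0.5311, 1.46, 0.805)  len=0.6395
  (v5,v1,v4) [+-+] → (0.5311, -1.46, 0.805)–(0.5311, -1.46, -0.452419)  len=1.2574
  (v5,v7,v1) [++-] → (0.5311, 0.820535, 0.805)–(0.5311, -1.46, 0.805)  len=2.2805
  (v3,v7,v2) [-+-] → (0.5311, 1.46, 0.805)–(0.5311, 1.46, 0.452419)  len=0.3526
  (v6,v4,v2) [++-] → (0.5311, -0.820535, -0.805)–(0.5311, 1.46, -0.805)  len=2.2805
  (v2,v7,v6) [-++] → (0.5311, 1.46, 0.452419)–(0.5311, 1.46, -0.805)  len=1.2574

Chained into 1 loop(s):
  loop 1: 8 segments, perimeter = 9.0600
Total perimeter = 9.060


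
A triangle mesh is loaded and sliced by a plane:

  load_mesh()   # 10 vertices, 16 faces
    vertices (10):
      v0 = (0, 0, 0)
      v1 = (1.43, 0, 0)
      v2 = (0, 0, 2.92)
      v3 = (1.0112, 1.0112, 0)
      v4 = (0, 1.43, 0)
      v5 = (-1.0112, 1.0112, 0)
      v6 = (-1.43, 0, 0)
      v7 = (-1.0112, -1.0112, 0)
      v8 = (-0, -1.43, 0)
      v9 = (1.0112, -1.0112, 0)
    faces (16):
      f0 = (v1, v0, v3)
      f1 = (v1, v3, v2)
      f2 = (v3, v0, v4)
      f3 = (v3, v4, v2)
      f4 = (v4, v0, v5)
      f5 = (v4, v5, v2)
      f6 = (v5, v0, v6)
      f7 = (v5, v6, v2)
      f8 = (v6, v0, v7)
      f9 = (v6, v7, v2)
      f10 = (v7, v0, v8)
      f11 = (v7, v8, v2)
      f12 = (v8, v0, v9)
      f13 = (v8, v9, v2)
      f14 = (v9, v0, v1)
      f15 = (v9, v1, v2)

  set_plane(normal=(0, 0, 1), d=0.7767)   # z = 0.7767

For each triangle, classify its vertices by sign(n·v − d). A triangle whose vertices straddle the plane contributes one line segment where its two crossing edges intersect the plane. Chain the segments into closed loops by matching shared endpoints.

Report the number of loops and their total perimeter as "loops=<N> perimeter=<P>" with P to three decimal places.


loops=1 perimeter=6.427

Straddling triangles (8 of 16):
  (v1,v3,v2) [--+] → (0.742228, 0.742228, 0.7767)–(1.04963, 0, 0.7767)  len=0.8034
  (v3,v4,v2) [--+] → (0, 1.04963, 0.7767)–(0.742228, 0.742228, 0.7767)  len=0.8034
  (v4,v5,v2) [--+] → (-0.742228, 0.742228, 0.7767)–(0, 1.04963, 0.7767)  len=0.8034
  (v5,v6,v2) [--+] → (-1.04963, 0, 0.7767)–(-0.742228, 0.742228, 0.7767)  len=0.8034
  (v6,v7,v2) [--+] → (-0.742228, -0.742228, 0.7767)–(-1.04963, 0, 0.7767)  len=0.8034
  (v7,v8,v2) [--+] → (0, -1.04963, 0.7767)–(-0.742228, -0.742228, 0.7767)  len=0.8034
  (v8,v9,v2) [--+] → (0.742228, -0.742228, 0.7767)–(0, -1.04963, 0.7767)  len=0.8034
  (v9,v1,v2) [--+] → (1.04963, 0, 0.7767)–(0.742228, -0.742228, 0.7767)  len=0.8034

Chained into 1 loop(s):
  loop 1: 8 segments, perimeter = 6.4269
Total perimeter = 6.427


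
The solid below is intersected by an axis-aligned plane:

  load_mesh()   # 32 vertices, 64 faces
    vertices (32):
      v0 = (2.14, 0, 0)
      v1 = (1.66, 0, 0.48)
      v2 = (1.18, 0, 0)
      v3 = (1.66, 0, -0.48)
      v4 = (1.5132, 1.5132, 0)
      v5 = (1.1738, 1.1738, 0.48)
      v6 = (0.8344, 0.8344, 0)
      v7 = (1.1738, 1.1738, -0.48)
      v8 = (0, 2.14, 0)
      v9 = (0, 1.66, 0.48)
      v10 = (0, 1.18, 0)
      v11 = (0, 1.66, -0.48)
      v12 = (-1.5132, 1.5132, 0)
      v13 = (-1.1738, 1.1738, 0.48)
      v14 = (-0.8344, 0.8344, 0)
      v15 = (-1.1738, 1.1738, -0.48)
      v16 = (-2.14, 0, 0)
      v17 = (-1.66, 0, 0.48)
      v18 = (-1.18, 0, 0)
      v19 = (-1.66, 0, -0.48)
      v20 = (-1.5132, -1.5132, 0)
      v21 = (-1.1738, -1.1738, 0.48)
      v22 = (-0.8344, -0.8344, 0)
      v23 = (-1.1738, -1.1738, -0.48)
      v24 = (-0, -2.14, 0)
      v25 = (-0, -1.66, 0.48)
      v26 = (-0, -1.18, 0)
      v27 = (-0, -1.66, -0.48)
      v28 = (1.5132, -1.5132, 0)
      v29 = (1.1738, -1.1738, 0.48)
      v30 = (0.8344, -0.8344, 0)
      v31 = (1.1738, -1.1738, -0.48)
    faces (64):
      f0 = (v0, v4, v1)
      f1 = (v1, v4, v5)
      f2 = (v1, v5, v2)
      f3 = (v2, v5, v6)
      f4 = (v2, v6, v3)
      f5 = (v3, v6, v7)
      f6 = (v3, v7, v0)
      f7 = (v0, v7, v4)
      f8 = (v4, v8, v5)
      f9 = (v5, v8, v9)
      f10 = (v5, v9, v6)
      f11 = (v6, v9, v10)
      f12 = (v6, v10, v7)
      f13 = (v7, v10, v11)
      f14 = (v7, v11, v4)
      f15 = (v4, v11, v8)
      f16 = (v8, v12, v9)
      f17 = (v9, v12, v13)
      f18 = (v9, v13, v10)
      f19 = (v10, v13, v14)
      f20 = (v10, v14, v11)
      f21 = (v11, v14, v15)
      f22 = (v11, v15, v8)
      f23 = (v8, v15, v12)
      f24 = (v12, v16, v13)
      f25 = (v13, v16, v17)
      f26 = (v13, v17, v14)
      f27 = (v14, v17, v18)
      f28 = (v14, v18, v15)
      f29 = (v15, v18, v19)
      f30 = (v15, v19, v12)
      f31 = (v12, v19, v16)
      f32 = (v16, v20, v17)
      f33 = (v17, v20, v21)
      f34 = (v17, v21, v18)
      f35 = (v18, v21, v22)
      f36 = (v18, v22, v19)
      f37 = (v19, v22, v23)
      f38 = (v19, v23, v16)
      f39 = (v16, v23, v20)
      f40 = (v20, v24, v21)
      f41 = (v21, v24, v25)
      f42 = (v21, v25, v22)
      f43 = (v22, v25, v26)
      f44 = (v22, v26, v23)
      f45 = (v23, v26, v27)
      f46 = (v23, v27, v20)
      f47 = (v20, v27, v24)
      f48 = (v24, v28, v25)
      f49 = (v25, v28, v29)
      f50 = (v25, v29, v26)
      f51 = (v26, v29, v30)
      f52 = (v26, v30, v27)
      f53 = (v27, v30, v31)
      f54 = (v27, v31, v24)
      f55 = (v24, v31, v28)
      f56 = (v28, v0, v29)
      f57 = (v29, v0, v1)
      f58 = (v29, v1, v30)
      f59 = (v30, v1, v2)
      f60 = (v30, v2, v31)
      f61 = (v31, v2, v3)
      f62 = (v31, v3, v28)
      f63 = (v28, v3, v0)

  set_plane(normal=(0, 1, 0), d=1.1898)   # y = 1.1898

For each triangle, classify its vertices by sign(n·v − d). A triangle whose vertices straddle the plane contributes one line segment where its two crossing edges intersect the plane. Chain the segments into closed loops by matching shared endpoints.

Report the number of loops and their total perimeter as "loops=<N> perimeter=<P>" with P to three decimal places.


Straddling triangles (18 of 64):
  (v0,v4,v1) [-+-] → (1.64716, 1.1898, 0)–(1.54457, 1.1898, 0.102585)  len=0.1451
  (v1,v4,v5) [-+-] → (1.54457, 1.1898, 0.102585)–(1.1898, 1.1898, 0.457372)  len=0.5017
  (v0,v7,v4) [--+] → (1.1898, 1.1898, -0.457372)–(1.64716, 1.1898, 0)  len=0.6468
  (v4,v8,v5) [++-] → (1.15436, 1.1898, 0.472051)–(1.1898, 1.1898, 0.457372)  len=0.0384
  (v5,v8,v9) [-++] → (1.15436, 1.1898, 0.472051)–(1.13517, 1.1898, 0.48)  len=0.0208
  (v5,v9,v6) [-+-] → (1.13517, 1.1898, 0.48)–(0.475212, 1.1898, 0.206628)  len=0.7143
  (v6,v9,v10) [-+-] → (0.475212, 1.1898, 0.206628)–(0, 1.1898, 0.0098)  len=0.5144
  (v7,v10,v11) [--+] → (0, 1.1898, -0.0098)–(1.13517, 1.1898, -0.48)  len=1.2287
  (v7,v11,v4) [-++] → (1.13517, 1.1898, -0.48)–(1.1898, 1.1898, -0.457372)  len=0.0591
  (v9,v12,v13) [++-] → (-1.1898, 1.1898, 0.457372)–(-1.13517, 1.1898, 0.48)  len=0.0591
  (v9,v13,v10) [+--] → (-1.13517, 1.1898, 0.48)–(0, 1.1898, 0.0098)  len=1.2287
  (v10,v14,v11) [--+] → (-0.475212, 1.1898, -0.206628)–(0, 1.1898, -0.0098)  len=0.5144
  (v11,v14,v15) [+--] → (-0.475212, 1.1898, -0.206628)–(-1.13517, 1.1898, -0.48)  len=0.7143
  (v11,v15,v8) [+-+] → (-1.13517, 1.1898, -0.48)–(-1.15436, 1.1898, -0.472051)  len=0.0208
  (v8,v15,v12) [+-+] → (-1.15436, 1.1898, -0.472051)–(-1.1898, 1.1898, -0.457372)  len=0.0384
  (v12,v16,v13) [+--] → (-1.64716, 1.1898, 0)–(-1.1898, 1.1898, 0.457372)  len=0.6468
  (v15,v19,v12) [--+] → (-1.54457, 1.1898, -0.102585)–(-1.1898, 1.1898, -0.457372)  len=0.5017
  (v12,v19,v16) [+--] → (-1.54457, 1.1898, -0.102585)–(-1.64716, 1.1898, 0)  len=0.1451

Chained into 1 loop(s):
  loop 1: 18 segments, perimeter = 7.7386
Total perimeter = 7.739

loops=1 perimeter=7.739


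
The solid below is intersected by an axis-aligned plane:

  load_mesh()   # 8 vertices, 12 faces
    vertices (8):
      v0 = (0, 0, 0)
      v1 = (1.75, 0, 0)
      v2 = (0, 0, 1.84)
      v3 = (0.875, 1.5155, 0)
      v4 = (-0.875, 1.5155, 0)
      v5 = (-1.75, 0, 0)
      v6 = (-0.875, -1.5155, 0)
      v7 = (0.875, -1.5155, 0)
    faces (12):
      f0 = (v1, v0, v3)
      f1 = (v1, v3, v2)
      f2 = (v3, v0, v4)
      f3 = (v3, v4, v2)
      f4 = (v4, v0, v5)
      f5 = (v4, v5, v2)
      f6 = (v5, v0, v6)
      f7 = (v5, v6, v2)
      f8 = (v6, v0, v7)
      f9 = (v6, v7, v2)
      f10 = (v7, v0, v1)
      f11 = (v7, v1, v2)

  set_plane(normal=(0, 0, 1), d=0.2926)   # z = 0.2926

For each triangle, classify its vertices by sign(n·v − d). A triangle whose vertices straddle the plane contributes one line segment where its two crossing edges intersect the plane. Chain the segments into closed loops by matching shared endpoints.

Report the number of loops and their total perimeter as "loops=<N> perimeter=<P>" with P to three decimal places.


Straddling triangles (6 of 12):
  (v1,v3,v2) [--+] → (0.735856, 1.2745, 0.2926)–(1.47171, 0, 0.2926)  len=1.4717
  (v3,v4,v2) [--+] → (-0.735856, 1.2745, 0.2926)–(0.735856, 1.2745, 0.2926)  len=1.4717
  (v4,v5,v2) [--+] → (-1.47171, 0, 0.2926)–(-0.735856, 1.2745, 0.2926)  len=1.4717
  (v5,v6,v2) [--+] → (-0.735856, -1.2745, 0.2926)–(-1.47171, 0, 0.2926)  len=1.4717
  (v6,v7,v2) [--+] → (0.735856, -1.2745, 0.2926)–(-0.735856, -1.2745, 0.2926)  len=1.4717
  (v7,v1,v2) [--+] → (1.47171, 0, 0.2926)–(0.735856, -1.2745, 0.2926)  len=1.4717

Chained into 1 loop(s):
  loop 1: 6 segments, perimeter = 8.8301
Total perimeter = 8.830

loops=1 perimeter=8.830


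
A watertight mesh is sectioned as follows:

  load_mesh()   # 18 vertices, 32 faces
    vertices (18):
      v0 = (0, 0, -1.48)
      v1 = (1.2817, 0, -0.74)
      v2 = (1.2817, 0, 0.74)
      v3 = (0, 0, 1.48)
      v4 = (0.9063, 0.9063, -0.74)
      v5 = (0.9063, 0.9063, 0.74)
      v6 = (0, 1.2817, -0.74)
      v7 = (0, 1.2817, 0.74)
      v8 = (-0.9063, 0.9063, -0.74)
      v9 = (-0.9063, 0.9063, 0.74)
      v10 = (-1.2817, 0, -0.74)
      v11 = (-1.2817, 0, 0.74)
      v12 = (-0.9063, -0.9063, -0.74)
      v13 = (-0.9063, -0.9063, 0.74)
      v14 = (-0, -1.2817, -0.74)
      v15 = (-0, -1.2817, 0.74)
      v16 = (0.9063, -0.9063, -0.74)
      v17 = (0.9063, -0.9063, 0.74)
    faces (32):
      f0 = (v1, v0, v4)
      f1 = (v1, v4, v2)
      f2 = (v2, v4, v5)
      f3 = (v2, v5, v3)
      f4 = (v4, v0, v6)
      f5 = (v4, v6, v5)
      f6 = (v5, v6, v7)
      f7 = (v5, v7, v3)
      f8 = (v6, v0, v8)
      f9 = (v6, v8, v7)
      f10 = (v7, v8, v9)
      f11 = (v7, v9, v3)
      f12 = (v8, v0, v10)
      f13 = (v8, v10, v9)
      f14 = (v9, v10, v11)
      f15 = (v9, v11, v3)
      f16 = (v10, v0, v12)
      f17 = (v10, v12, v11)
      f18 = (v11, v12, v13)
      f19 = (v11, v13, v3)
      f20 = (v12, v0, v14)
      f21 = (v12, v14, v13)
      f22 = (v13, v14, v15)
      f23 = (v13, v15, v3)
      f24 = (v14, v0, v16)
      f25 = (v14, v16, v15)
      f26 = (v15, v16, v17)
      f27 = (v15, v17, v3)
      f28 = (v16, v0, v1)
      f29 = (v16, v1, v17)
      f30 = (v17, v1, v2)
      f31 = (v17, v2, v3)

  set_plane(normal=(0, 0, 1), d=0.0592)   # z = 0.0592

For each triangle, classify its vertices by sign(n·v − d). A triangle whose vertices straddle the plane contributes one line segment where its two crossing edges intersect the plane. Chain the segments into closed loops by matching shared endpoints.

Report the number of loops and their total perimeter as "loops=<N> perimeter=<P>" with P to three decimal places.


Straddling triangles (16 of 32):
  (v1,v4,v2) [--+] → (1.10902, 0.416898, 0.0592)–(1.2817, 0, 0.0592)  len=0.4512
  (v2,v4,v5) [+-+] → (1.10902, 0.416898, 0.0592)–(0.9063, 0.9063, 0.0592)  len=0.5297
  (v4,v6,v5) [--+] → (0.489402, 1.07898, 0.0592)–(0.9063, 0.9063, 0.0592)  len=0.4512
  (v5,v6,v7) [+-+] → (0.489402, 1.07898, 0.0592)–(0, 1.2817, 0.0592)  len=0.5297
  (v6,v8,v7) [--+] → (-0.416898, 1.10902, 0.0592)–(0, 1.2817, 0.0592)  len=0.4512
  (v7,v8,v9) [+-+] → (-0.416898, 1.10902, 0.0592)–(-0.9063, 0.9063, 0.0592)  len=0.5297
  (v8,v10,v9) [--+] → (-1.07898, 0.489402, 0.0592)–(-0.9063, 0.9063, 0.0592)  len=0.4512
  (v9,v10,v11) [+-+] → (-1.07898, 0.489402, 0.0592)–(-1.2817, 0, 0.0592)  len=0.5297
  (v10,v12,v11) [--+] → (-1.10902, -0.416898, 0.0592)–(-1.2817, 0, 0.0592)  len=0.4512
  (v11,v12,v13) [+-+] → (-1.10902, -0.416898, 0.0592)–(-0.9063, -0.9063, 0.0592)  len=0.5297
  (v12,v14,v13) [--+] → (-0.489402, -1.07898, 0.0592)–(-0.9063, -0.9063, 0.0592)  len=0.4512
  (v13,v14,v15) [+-+] → (-0.489402, -1.07898, 0.0592)–(0, -1.2817, 0.0592)  len=0.5297
  (v14,v16,v15) [--+] → (0.416898, -1.10902, 0.0592)–(0, -1.2817, 0.0592)  len=0.4512
  (v15,v16,v17) [+-+] → (0.416898, -1.10902, 0.0592)–(0.9063, -0.9063, 0.0592)  len=0.5297
  (v16,v1,v17) [--+] → (1.07898, -0.489402, 0.0592)–(0.9063, -0.9063, 0.0592)  len=0.4512
  (v17,v1,v2) [+-+] → (1.07898, -0.489402, 0.0592)–(1.2817, 0, 0.0592)  len=0.5297

Chained into 1 loop(s):
  loop 1: 16 segments, perimeter = 7.8478
Total perimeter = 7.848

loops=1 perimeter=7.848


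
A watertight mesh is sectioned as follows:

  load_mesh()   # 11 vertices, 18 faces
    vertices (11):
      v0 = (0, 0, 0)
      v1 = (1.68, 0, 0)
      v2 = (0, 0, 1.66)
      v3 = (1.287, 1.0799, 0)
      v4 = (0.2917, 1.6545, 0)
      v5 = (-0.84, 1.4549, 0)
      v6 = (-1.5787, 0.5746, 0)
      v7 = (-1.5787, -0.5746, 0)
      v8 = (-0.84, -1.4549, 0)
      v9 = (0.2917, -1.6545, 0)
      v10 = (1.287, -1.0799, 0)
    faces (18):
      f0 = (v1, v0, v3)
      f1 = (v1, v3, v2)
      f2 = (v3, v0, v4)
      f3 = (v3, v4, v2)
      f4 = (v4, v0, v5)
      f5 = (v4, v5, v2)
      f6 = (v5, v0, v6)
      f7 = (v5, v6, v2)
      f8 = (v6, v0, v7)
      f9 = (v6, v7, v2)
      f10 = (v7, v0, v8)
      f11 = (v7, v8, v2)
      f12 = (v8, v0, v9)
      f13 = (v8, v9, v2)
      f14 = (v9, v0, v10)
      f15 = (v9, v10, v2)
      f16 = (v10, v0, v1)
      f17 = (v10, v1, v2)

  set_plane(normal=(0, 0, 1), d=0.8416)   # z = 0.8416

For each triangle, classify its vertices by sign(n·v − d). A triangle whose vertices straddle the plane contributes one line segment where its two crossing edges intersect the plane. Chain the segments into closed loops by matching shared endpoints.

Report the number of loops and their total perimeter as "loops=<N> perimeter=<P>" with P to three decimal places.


loops=1 perimeter=5.099

Straddling triangles (9 of 18):
  (v1,v3,v2) [--+] → (0.634507, 0.532404, 0.8416)–(0.82826, 0, 0.8416)  len=0.5666
  (v3,v4,v2) [--+] → (0.143812, 0.815688, 0.8416)–(0.634507, 0.532404, 0.8416)  len=0.5666
  (v4,v5,v2) [--+] → (-0.41413, 0.717283, 0.8416)–(0.143812, 0.815688, 0.8416)  len=0.5666
  (v5,v6,v2) [--+] → (-0.778318, 0.283285, 0.8416)–(-0.41413, 0.717283, 0.8416)  len=0.5666
  (v6,v7,v2) [--+] → (-0.778318, -0.283285, 0.8416)–(-0.778318, 0.283285, 0.8416)  len=0.5666
  (v7,v8,v2) [--+] → (-0.41413, -0.717283, 0.8416)–(-0.778318, -0.283285, 0.8416)  len=0.5666
  (v8,v9,v2) [--+] → (0.143812, -0.815688, 0.8416)–(-0.41413, -0.717283, 0.8416)  len=0.5666
  (v9,v10,v2) [--+] → (0.634507, -0.532404, 0.8416)–(0.143812, -0.815688, 0.8416)  len=0.5666
  (v10,v1,v2) [--+] → (0.82826, 0, 0.8416)–(0.634507, -0.532404, 0.8416)  len=0.5666

Chained into 1 loop(s):
  loop 1: 9 segments, perimeter = 5.0991
Total perimeter = 5.099


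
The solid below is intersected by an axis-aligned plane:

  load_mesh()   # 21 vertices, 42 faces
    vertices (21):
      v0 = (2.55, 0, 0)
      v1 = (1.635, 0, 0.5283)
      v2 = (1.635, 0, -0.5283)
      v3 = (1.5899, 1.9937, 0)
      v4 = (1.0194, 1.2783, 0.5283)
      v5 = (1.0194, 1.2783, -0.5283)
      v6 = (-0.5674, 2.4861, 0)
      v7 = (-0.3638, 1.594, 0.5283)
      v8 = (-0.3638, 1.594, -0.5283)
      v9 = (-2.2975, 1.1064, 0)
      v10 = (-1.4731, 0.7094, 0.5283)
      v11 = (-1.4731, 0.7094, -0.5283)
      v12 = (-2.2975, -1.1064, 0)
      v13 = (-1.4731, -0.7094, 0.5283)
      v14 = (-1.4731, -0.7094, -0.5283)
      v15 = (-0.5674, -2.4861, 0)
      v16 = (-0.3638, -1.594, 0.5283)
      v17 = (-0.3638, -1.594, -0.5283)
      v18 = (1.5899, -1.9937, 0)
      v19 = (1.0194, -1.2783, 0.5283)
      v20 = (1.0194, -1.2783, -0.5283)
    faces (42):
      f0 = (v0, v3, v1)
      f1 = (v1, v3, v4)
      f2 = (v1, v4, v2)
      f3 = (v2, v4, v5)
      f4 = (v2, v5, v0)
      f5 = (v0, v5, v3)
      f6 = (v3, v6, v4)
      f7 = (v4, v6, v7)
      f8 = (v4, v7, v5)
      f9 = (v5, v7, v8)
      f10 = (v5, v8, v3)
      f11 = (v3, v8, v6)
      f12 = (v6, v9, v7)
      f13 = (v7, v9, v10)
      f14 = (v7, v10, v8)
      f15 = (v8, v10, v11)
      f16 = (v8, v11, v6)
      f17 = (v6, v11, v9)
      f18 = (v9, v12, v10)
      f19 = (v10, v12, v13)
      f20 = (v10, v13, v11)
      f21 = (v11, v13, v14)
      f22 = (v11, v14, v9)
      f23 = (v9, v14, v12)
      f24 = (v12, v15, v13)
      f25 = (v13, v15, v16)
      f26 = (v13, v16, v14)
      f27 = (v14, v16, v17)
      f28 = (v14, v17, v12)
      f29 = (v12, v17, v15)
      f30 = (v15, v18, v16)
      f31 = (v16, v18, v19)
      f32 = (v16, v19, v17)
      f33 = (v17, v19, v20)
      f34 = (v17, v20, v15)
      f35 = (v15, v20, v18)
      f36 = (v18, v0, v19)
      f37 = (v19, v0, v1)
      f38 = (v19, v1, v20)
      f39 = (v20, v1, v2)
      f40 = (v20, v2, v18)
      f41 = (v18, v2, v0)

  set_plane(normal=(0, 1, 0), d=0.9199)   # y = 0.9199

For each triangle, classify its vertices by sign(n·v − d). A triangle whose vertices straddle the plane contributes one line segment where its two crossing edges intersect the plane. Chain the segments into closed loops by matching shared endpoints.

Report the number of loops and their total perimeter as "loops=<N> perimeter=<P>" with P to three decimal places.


Straddling triangles (14 of 42):
  (v0,v3,v1) [-+-] → (2.10701, 0.9199, 0)–(1.61419, 0.9199, 0.284541)  len=0.5691
  (v1,v3,v4) [-++] → (1.61419, 0.9199, 0.284541)–(1.192, 0.9199, 0.5283)  len=0.4875
  (v1,v4,v2) [-+-] → (1.192, 0.9199, 0.5283)–(1.192, 0.9199, 0.232059)  len=0.2962
  (v2,v4,v5) [-++] → (1.192, 0.9199, 0.232059)–(1.192, 0.9199, -0.5283)  len=0.7604
  (v2,v5,v0) [-+-] → (1.192, 0.9199, -0.5283)–(1.44854, 0.9199, -0.380179)  len=0.2962
  (v0,v5,v3) [-++] → (1.44854, 0.9199, -0.380179)–(2.10701, 0.9199, 0)  len=0.7603
  (v7,v9,v10) [++-] → (-1.91022, 0.9199, 0.248181)–(-1.20913, 0.9199, 0.5283)  len=0.7550
  (v7,v10,v8) [+-+] → (-1.20913, 0.9199, 0.5283)–(-1.20913, 0.9199, 0.276871)  len=0.2514
  (v8,v10,v11) [+--] → (-1.20913, 0.9199, 0.276871)–(-1.20913, 0.9199, -0.5283)  len=0.8052
  (v8,v11,v6) [+-+] → (-1.20913, 0.9199, -0.5283)–(-1.36579, 0.9199, -0.465708)  len=0.1687
  (v6,v11,v9) [+-+] → (-1.36579, 0.9199, -0.465708)–(-1.91022, 0.9199, -0.248181)  len=0.5863
  (v9,v12,v10) [+--] → (-2.2975, 0.9199, 0)–(-1.91022, 0.9199, 0.248181)  len=0.4600
  (v11,v14,v9) [--+] → (-2.21283, 0.9199, -0.0542615)–(-1.91022, 0.9199, -0.248181)  len=0.3594
  (v9,v14,v12) [+--] → (-2.21283, 0.9199, -0.0542615)–(-2.2975, 0.9199, 0)  len=0.1006

Chained into 2 loop(s):
  loop 1: 6 segments, perimeter = 3.1697
  loop 2: 8 segments, perimeter = 3.4865
Total perimeter = 6.656

loops=2 perimeter=6.656
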